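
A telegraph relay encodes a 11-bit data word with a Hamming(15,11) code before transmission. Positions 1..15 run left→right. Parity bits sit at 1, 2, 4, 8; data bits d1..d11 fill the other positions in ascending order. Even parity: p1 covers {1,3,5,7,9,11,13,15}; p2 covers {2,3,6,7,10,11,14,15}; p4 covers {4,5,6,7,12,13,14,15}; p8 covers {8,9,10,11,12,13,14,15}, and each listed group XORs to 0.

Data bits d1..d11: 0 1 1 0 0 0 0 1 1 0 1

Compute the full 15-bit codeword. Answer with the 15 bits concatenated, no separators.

Place data at non-parity positions: p1 p2 0 p4 1 1 0 p8 0 0 0 1 1 0 1
p1 (pos 1,3,5,7,9,11,13,15): XOR of data positions = 0⊕1⊕0⊕0⊕0⊕1⊕1 = 1
p2 (pos 2,3,6,7,10,11,14,15): XOR of data positions = 0⊕1⊕0⊕0⊕0⊕0⊕1 = 0
p4 (pos 4,5,6,7,12,13,14,15): XOR of data positions = 1⊕1⊕0⊕1⊕1⊕0⊕1 = 1
p8 (pos 8,9,10,11,12,13,14,15): XOR of data positions = 0⊕0⊕0⊕1⊕1⊕0⊕1 = 1
Codeword: 100111010001101

100111010001101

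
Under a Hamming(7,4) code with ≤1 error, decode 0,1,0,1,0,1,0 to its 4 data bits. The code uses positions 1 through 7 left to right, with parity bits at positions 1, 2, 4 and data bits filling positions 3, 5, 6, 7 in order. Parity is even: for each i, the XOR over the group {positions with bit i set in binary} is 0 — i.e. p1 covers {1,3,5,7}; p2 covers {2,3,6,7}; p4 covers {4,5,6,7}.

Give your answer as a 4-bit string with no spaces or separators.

s1 (pos 1,3,5,7): 0⊕0⊕0⊕0 = 0
s2 (pos 2,3,6,7): 1⊕0⊕1⊕0 = 0
s4 (pos 4,5,6,7): 1⊕0⊕1⊕0 = 0
Syndrome s4…s1 = 000 → no error.
Read data bits from positions 3,5,6,7: 0010

0010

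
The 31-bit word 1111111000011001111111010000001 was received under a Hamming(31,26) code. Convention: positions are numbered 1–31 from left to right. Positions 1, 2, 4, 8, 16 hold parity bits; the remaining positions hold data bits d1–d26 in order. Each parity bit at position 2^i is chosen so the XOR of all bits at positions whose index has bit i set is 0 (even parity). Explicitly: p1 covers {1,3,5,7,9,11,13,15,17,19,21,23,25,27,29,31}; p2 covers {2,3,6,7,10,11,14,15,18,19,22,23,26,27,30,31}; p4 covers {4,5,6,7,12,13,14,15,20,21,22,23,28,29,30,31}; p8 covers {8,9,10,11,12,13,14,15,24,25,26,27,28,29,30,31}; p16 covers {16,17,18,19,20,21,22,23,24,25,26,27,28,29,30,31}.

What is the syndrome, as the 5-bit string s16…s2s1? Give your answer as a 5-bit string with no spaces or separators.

10001

s1 (pos 1,3,5,7,9,11,13,15,17,19,21,23,25,27,29,31): 1⊕1⊕1⊕1⊕0⊕0⊕1⊕0⊕1⊕1⊕1⊕0⊕0⊕0⊕0⊕1 = 1
s2 (pos 2,3,6,7,10,11,14,15,18,19,22,23,26,27,30,31): 1⊕1⊕1⊕1⊕0⊕0⊕0⊕0⊕1⊕1⊕1⊕0⊕0⊕0⊕0⊕1 = 0
s4 (pos 4,5,6,7,12,13,14,15,20,21,22,23,28,29,30,31): 1⊕1⊕1⊕1⊕1⊕1⊕0⊕0⊕1⊕1⊕1⊕0⊕0⊕0⊕0⊕1 = 0
s8 (pos 8,9,10,11,12,13,14,15,24,25,26,27,28,29,30,31): 0⊕0⊕0⊕0⊕1⊕1⊕0⊕0⊕1⊕0⊕0⊕0⊕0⊕0⊕0⊕1 = 0
s16 (pos 16,17,18,19,20,21,22,23,24,25,26,27,28,29,30,31): 1⊕1⊕1⊕1⊕1⊕1⊕1⊕0⊕1⊕0⊕0⊕0⊕0⊕0⊕0⊕1 = 1
Syndrome s16…s1 = 10001 → error at position 17.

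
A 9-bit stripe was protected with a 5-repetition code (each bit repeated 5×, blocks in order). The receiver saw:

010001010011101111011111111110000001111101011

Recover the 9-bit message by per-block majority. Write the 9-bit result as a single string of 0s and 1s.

Block 1 (01000): 1 one → 0
Block 2 (10100): 2 ones → 0
Block 3 (11101): 4 ones → 1
Block 4 (11101): 4 ones → 1
Block 5 (11111): 5 ones → 1
Block 6 (11110): 4 ones → 1
Block 7 (00000): 0 ones → 0
Block 8 (11111): 5 ones → 1
Block 9 (01011): 3 ones → 1

001111011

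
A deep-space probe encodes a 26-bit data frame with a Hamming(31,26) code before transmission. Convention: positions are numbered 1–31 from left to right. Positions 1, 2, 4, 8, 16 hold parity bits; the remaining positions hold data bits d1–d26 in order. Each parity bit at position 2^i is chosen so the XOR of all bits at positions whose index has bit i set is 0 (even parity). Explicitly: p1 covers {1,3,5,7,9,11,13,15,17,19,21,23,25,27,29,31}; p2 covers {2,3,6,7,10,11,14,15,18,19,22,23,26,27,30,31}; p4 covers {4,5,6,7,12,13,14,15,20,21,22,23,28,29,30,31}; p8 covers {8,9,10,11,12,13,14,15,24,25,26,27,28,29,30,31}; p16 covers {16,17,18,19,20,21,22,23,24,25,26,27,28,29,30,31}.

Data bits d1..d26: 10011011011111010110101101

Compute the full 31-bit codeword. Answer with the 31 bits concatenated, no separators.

1011001010110110111010110101101

Place data at non-parity positions: p1 p2 1 p4 0 0 1 p8 1 0 1 1 0 1 1 p16 1 1 1 0 1 0 1 1 0 1 0 1 1 0 1
p1 (pos 1,3,5,7,9,11,13,15,17,19,21,23,25,27,29,31): XOR of data positions = 1⊕0⊕1⊕1⊕1⊕0⊕1⊕1⊕1⊕1⊕1⊕0⊕0⊕1⊕1 = 1
p2 (pos 2,3,6,7,10,11,14,15,18,19,22,23,26,27,30,31): XOR of data positions = 1⊕0⊕1⊕0⊕1⊕1⊕1⊕1⊕1⊕0⊕1⊕1⊕0⊕0⊕1 = 0
p4 (pos 4,5,6,7,12,13,14,15,20,21,22,23,28,29,30,31): XOR of data positions = 0⊕0⊕1⊕1⊕0⊕1⊕1⊕0⊕1⊕0⊕1⊕1⊕1⊕0⊕1 = 1
p8 (pos 8,9,10,11,12,13,14,15,24,25,26,27,28,29,30,31): XOR of data positions = 1⊕0⊕1⊕1⊕0⊕1⊕1⊕1⊕0⊕1⊕0⊕1⊕1⊕0⊕1 = 0
p16 (pos 16,17,18,19,20,21,22,23,24,25,26,27,28,29,30,31): XOR of data positions = 1⊕1⊕1⊕0⊕1⊕0⊕1⊕1⊕0⊕1⊕0⊕1⊕1⊕0⊕1 = 0
Codeword: 1011001010110110111010110101101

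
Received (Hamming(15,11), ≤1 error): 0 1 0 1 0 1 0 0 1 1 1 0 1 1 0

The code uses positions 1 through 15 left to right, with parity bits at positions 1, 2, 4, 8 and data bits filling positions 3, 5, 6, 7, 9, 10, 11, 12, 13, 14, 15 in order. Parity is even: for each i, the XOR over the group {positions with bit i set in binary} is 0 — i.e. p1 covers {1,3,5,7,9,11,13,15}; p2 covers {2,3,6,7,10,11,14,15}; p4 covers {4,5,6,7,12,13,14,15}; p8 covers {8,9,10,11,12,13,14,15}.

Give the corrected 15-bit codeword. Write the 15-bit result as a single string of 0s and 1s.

s1 (pos 1,3,5,7,9,11,13,15): 0⊕0⊕0⊕0⊕1⊕1⊕1⊕0 = 1
s2 (pos 2,3,6,7,10,11,14,15): 1⊕0⊕1⊕0⊕1⊕1⊕1⊕0 = 1
s4 (pos 4,5,6,7,12,13,14,15): 1⊕0⊕1⊕0⊕0⊕1⊕1⊕0 = 0
s8 (pos 8,9,10,11,12,13,14,15): 0⊕1⊕1⊕1⊕0⊕1⊕1⊕0 = 1
Syndrome s8…s1 = 1011 → error at position 11.
Flip position 11: 010101001110110 → 010101001100110

010101001100110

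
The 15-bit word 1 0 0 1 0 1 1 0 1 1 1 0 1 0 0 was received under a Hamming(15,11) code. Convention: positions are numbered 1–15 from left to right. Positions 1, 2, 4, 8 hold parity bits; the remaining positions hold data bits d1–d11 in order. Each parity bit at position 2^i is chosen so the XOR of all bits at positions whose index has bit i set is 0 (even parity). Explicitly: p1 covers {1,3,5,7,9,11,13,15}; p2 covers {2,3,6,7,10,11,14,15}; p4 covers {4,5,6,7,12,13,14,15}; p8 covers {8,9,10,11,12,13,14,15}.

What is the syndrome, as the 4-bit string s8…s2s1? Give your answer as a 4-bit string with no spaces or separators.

0001

s1 (pos 1,3,5,7,9,11,13,15): 1⊕0⊕0⊕1⊕1⊕1⊕1⊕0 = 1
s2 (pos 2,3,6,7,10,11,14,15): 0⊕0⊕1⊕1⊕1⊕1⊕0⊕0 = 0
s4 (pos 4,5,6,7,12,13,14,15): 1⊕0⊕1⊕1⊕0⊕1⊕0⊕0 = 0
s8 (pos 8,9,10,11,12,13,14,15): 0⊕1⊕1⊕1⊕0⊕1⊕0⊕0 = 0
Syndrome s8…s1 = 0001 → error at position 1.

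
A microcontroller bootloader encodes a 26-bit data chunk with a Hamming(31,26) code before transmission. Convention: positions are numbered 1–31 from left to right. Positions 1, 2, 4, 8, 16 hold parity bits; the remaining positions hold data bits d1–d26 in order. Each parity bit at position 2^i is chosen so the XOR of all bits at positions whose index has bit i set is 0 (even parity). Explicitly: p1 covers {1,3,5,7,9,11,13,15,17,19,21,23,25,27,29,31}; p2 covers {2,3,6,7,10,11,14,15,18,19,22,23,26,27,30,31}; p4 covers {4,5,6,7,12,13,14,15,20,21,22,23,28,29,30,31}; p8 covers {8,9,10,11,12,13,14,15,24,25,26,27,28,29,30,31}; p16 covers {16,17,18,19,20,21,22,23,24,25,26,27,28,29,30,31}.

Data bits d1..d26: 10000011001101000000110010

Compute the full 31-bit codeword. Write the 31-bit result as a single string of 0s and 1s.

0111000000110011101000000110010

Place data at non-parity positions: p1 p2 1 p4 0 0 0 p8 0 0 1 1 0 0 1 p16 1 0 1 0 0 0 0 0 0 1 1 0 0 1 0
p1 (pos 1,3,5,7,9,11,13,15,17,19,21,23,25,27,29,31): XOR of data positions = 1⊕0⊕0⊕0⊕1⊕0⊕1⊕1⊕1⊕0⊕0⊕0⊕1⊕0⊕0 = 0
p2 (pos 2,3,6,7,10,11,14,15,18,19,22,23,26,27,30,31): XOR of data positions = 1⊕0⊕0⊕0⊕1⊕0⊕1⊕0⊕1⊕0⊕0⊕1⊕1⊕1⊕0 = 1
p4 (pos 4,5,6,7,12,13,14,15,20,21,22,23,28,29,30,31): XOR of data positions = 0⊕0⊕0⊕1⊕0⊕0⊕1⊕0⊕0⊕0⊕0⊕0⊕0⊕1⊕0 = 1
p8 (pos 8,9,10,11,12,13,14,15,24,25,26,27,28,29,30,31): XOR of data positions = 0⊕0⊕1⊕1⊕0⊕0⊕1⊕0⊕0⊕1⊕1⊕0⊕0⊕1⊕0 = 0
p16 (pos 16,17,18,19,20,21,22,23,24,25,26,27,28,29,30,31): XOR of data positions = 1⊕0⊕1⊕0⊕0⊕0⊕0⊕0⊕0⊕1⊕1⊕0⊕0⊕1⊕0 = 1
Codeword: 0111000000110011101000000110010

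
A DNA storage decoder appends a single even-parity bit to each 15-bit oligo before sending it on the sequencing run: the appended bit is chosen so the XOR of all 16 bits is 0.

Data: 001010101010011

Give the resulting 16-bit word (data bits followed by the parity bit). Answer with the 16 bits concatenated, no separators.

XOR of the 15 data bits: 0⊕0⊕1⊕0⊕1⊕0⊕1⊕0⊕1⊕0⊕1⊕0⊕0⊕1⊕1 = 1
Parity bit = 1 (so all 16 bits XOR to 0).

0010101010100111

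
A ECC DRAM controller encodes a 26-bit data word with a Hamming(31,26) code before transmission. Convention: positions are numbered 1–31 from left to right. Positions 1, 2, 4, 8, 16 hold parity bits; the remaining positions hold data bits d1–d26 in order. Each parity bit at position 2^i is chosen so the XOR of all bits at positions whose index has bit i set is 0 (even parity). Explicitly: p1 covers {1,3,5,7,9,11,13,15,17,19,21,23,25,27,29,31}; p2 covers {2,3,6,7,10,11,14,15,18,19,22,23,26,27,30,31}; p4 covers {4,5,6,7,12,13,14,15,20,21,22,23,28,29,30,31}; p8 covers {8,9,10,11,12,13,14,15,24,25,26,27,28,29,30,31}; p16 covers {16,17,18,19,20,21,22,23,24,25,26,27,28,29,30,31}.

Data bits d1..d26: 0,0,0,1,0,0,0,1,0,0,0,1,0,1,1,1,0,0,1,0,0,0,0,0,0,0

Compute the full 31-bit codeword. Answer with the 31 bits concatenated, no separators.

Place data at non-parity positions: p1 p2 0 p4 0 0 1 p8 0 0 0 1 0 0 0 p16 1 0 1 1 1 0 0 1 0 0 0 0 0 0 0
p1 (pos 1,3,5,7,9,11,13,15,17,19,21,23,25,27,29,31): XOR of data positions = 0⊕0⊕1⊕0⊕0⊕0⊕0⊕1⊕1⊕1⊕0⊕0⊕0⊕0⊕0 = 0
p2 (pos 2,3,6,7,10,11,14,15,18,19,22,23,26,27,30,31): XOR of data positions = 0⊕0⊕1⊕0⊕0⊕0⊕0⊕0⊕1⊕0⊕0⊕0⊕0⊕0⊕0 = 0
p4 (pos 4,5,6,7,12,13,14,15,20,21,22,23,28,29,30,31): XOR of data positions = 0⊕0⊕1⊕1⊕0⊕0⊕0⊕1⊕1⊕0⊕0⊕0⊕0⊕0⊕0 = 0
p8 (pos 8,9,10,11,12,13,14,15,24,25,26,27,28,29,30,31): XOR of data positions = 0⊕0⊕0⊕1⊕0⊕0⊕0⊕1⊕0⊕0⊕0⊕0⊕0⊕0⊕0 = 0
p16 (pos 16,17,18,19,20,21,22,23,24,25,26,27,28,29,30,31): XOR of data positions = 1⊕0⊕1⊕1⊕1⊕0⊕0⊕1⊕0⊕0⊕0⊕0⊕0⊕0⊕0 = 1
Codeword: 0000001000010001101110010000000

0000001000010001101110010000000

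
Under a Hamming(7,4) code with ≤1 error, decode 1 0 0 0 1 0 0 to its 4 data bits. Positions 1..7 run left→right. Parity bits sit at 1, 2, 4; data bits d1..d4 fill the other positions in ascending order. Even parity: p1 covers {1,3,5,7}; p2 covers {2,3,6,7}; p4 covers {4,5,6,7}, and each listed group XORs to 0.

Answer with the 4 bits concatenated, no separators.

s1 (pos 1,3,5,7): 1⊕0⊕1⊕0 = 0
s2 (pos 2,3,6,7): 0⊕0⊕0⊕0 = 0
s4 (pos 4,5,6,7): 0⊕1⊕0⊕0 = 1
Syndrome s4…s1 = 100 → error at position 4.
Flip position 4: 1000100 → 1001100
Read data bits from positions 3,5,6,7: 0100

0100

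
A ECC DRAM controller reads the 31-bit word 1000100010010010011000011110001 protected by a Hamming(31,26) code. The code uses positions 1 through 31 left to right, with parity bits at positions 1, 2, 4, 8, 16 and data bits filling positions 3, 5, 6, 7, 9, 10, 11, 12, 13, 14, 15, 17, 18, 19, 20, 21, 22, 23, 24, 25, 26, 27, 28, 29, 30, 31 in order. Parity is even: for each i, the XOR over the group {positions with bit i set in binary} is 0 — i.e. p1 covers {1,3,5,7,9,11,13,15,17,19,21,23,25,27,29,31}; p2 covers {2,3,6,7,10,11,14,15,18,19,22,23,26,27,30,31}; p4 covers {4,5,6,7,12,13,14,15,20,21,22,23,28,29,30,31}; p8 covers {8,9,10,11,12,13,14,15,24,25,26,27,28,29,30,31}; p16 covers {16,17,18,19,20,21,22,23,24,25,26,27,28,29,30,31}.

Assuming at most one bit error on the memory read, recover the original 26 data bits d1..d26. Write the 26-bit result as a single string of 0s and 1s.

01001001001011000011110001

s1 (pos 1,3,5,7,9,11,13,15,17,19,21,23,25,27,29,31): 1⊕0⊕1⊕0⊕1⊕0⊕0⊕1⊕0⊕1⊕0⊕0⊕1⊕1⊕0⊕1 = 0
s2 (pos 2,3,6,7,10,11,14,15,18,19,22,23,26,27,30,31): 0⊕0⊕0⊕0⊕0⊕0⊕0⊕1⊕1⊕1⊕0⊕0⊕1⊕1⊕0⊕1 = 0
s4 (pos 4,5,6,7,12,13,14,15,20,21,22,23,28,29,30,31): 0⊕1⊕0⊕0⊕1⊕0⊕0⊕1⊕0⊕0⊕0⊕0⊕0⊕0⊕0⊕1 = 0
s8 (pos 8,9,10,11,12,13,14,15,24,25,26,27,28,29,30,31): 0⊕1⊕0⊕0⊕1⊕0⊕0⊕1⊕1⊕1⊕1⊕1⊕0⊕0⊕0⊕1 = 0
s16 (pos 16,17,18,19,20,21,22,23,24,25,26,27,28,29,30,31): 0⊕0⊕1⊕1⊕0⊕0⊕0⊕0⊕1⊕1⊕1⊕1⊕0⊕0⊕0⊕1 = 1
Syndrome s16…s1 = 10000 → error at position 16.
Flip position 16: 1000100010010010011000011110001 → 1000100010010011011000011110001
Read data bits from positions 3,5,6,7,9,10,11,12,13,14,15,17,18,19,20,21,22,23,24,25,26,27,28,29,30,31: 01001001001011000011110001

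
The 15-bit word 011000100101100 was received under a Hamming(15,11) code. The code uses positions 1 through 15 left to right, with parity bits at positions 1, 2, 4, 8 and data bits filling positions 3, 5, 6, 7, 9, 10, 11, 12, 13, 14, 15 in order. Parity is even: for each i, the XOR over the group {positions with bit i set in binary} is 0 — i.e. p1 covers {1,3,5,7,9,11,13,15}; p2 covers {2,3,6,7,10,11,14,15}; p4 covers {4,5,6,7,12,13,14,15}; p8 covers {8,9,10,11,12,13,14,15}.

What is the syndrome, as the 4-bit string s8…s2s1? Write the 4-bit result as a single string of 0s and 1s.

s1 (pos 1,3,5,7,9,11,13,15): 0⊕1⊕0⊕1⊕0⊕0⊕1⊕0 = 1
s2 (pos 2,3,6,7,10,11,14,15): 1⊕1⊕0⊕1⊕1⊕0⊕0⊕0 = 0
s4 (pos 4,5,6,7,12,13,14,15): 0⊕0⊕0⊕1⊕1⊕1⊕0⊕0 = 1
s8 (pos 8,9,10,11,12,13,14,15): 0⊕0⊕1⊕0⊕1⊕1⊕0⊕0 = 1
Syndrome s8…s1 = 1101 → error at position 13.

1101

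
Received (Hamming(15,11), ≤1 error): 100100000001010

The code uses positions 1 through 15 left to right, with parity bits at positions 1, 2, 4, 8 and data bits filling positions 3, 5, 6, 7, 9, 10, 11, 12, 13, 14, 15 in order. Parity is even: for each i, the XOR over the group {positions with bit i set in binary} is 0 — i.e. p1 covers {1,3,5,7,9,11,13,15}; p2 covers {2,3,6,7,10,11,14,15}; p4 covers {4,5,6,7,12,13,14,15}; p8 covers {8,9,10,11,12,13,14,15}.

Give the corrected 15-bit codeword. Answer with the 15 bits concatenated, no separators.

s1 (pos 1,3,5,7,9,11,13,15): 1⊕0⊕0⊕0⊕0⊕0⊕0⊕0 = 1
s2 (pos 2,3,6,7,10,11,14,15): 0⊕0⊕0⊕0⊕0⊕0⊕1⊕0 = 1
s4 (pos 4,5,6,7,12,13,14,15): 1⊕0⊕0⊕0⊕1⊕0⊕1⊕0 = 1
s8 (pos 8,9,10,11,12,13,14,15): 0⊕0⊕0⊕0⊕1⊕0⊕1⊕0 = 0
Syndrome s8…s1 = 0111 → error at position 7.
Flip position 7: 100100000001010 → 100100100001010

100100100001010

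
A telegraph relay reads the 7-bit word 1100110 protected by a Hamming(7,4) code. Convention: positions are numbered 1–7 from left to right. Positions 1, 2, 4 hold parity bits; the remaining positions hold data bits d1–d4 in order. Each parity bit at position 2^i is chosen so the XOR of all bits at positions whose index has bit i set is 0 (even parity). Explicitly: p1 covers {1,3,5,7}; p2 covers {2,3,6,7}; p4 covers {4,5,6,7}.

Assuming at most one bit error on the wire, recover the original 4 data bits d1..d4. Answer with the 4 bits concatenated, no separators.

0110

s1 (pos 1,3,5,7): 1⊕0⊕1⊕0 = 0
s2 (pos 2,3,6,7): 1⊕0⊕1⊕0 = 0
s4 (pos 4,5,6,7): 0⊕1⊕1⊕0 = 0
Syndrome s4…s1 = 000 → no error.
Read data bits from positions 3,5,6,7: 0110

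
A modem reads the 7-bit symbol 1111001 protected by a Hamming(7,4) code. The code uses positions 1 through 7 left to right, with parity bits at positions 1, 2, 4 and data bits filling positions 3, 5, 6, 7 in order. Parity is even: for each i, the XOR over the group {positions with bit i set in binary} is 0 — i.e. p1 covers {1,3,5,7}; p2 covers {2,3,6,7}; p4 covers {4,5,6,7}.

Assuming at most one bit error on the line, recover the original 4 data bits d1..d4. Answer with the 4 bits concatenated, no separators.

s1 (pos 1,3,5,7): 1⊕1⊕0⊕1 = 1
s2 (pos 2,3,6,7): 1⊕1⊕0⊕1 = 1
s4 (pos 4,5,6,7): 1⊕0⊕0⊕1 = 0
Syndrome s4…s1 = 011 → error at position 3.
Flip position 3: 1111001 → 1101001
Read data bits from positions 3,5,6,7: 0001

0001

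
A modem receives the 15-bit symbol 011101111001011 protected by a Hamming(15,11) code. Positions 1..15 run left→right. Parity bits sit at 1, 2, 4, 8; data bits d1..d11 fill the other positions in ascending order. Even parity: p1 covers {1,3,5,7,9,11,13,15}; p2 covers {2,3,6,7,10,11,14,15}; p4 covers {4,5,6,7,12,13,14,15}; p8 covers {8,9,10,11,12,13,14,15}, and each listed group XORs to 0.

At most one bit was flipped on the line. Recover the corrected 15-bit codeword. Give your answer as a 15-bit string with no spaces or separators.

011101101001011

s1 (pos 1,3,5,7,9,11,13,15): 0⊕1⊕0⊕1⊕1⊕0⊕0⊕1 = 0
s2 (pos 2,3,6,7,10,11,14,15): 1⊕1⊕1⊕1⊕0⊕0⊕1⊕1 = 0
s4 (pos 4,5,6,7,12,13,14,15): 1⊕0⊕1⊕1⊕1⊕0⊕1⊕1 = 0
s8 (pos 8,9,10,11,12,13,14,15): 1⊕1⊕0⊕0⊕1⊕0⊕1⊕1 = 1
Syndrome s8…s1 = 1000 → error at position 8.
Flip position 8: 011101111001011 → 011101101001011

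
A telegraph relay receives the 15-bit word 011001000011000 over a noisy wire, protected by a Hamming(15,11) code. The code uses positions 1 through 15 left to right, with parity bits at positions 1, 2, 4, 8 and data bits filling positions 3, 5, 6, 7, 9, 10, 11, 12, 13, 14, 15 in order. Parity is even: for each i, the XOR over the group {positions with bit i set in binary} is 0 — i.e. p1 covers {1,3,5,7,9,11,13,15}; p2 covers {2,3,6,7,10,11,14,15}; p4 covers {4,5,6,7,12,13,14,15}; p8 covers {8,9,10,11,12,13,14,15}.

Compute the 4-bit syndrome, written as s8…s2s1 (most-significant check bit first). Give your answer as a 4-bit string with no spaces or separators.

0000

s1 (pos 1,3,5,7,9,11,13,15): 0⊕1⊕0⊕0⊕0⊕1⊕0⊕0 = 0
s2 (pos 2,3,6,7,10,11,14,15): 1⊕1⊕1⊕0⊕0⊕1⊕0⊕0 = 0
s4 (pos 4,5,6,7,12,13,14,15): 0⊕0⊕1⊕0⊕1⊕0⊕0⊕0 = 0
s8 (pos 8,9,10,11,12,13,14,15): 0⊕0⊕0⊕1⊕1⊕0⊕0⊕0 = 0
Syndrome s8…s1 = 0000 → no error.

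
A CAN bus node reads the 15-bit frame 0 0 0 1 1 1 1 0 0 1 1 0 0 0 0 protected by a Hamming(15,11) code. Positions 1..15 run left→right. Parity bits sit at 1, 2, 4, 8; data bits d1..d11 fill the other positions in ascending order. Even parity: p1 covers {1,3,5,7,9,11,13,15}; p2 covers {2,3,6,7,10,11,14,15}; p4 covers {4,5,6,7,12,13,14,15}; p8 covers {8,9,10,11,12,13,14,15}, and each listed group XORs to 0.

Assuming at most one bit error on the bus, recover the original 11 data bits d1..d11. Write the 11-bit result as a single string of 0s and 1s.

s1 (pos 1,3,5,7,9,11,13,15): 0⊕0⊕1⊕1⊕0⊕1⊕0⊕0 = 1
s2 (pos 2,3,6,7,10,11,14,15): 0⊕0⊕1⊕1⊕1⊕1⊕0⊕0 = 0
s4 (pos 4,5,6,7,12,13,14,15): 1⊕1⊕1⊕1⊕0⊕0⊕0⊕0 = 0
s8 (pos 8,9,10,11,12,13,14,15): 0⊕0⊕1⊕1⊕0⊕0⊕0⊕0 = 0
Syndrome s8…s1 = 0001 → error at position 1.
Flip position 1: 000111100110000 → 100111100110000
Read data bits from positions 3,5,6,7,9,10,11,12,13,14,15: 01110110000

01110110000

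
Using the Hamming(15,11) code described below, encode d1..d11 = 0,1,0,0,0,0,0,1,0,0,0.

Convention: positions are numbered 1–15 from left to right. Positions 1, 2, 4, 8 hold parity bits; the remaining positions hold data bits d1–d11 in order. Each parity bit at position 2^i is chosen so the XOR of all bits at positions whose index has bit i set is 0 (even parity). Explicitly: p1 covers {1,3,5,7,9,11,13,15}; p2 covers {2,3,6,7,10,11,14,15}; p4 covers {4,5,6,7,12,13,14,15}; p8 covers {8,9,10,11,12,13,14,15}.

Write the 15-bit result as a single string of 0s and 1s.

Place data at non-parity positions: p1 p2 0 p4 1 0 0 p8 0 0 0 1 0 0 0
p1 (pos 1,3,5,7,9,11,13,15): XOR of data positions = 0⊕1⊕0⊕0⊕0⊕0⊕0 = 1
p2 (pos 2,3,6,7,10,11,14,15): XOR of data positions = 0⊕0⊕0⊕0⊕0⊕0⊕0 = 0
p4 (pos 4,5,6,7,12,13,14,15): XOR of data positions = 1⊕0⊕0⊕1⊕0⊕0⊕0 = 0
p8 (pos 8,9,10,11,12,13,14,15): XOR of data positions = 0⊕0⊕0⊕1⊕0⊕0⊕0 = 1
Codeword: 100010010001000

100010010001000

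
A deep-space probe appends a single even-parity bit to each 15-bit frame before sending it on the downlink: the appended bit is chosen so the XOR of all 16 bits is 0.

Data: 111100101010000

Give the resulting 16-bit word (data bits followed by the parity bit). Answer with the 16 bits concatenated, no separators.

XOR of the 15 data bits: 1⊕1⊕1⊕1⊕0⊕0⊕1⊕0⊕1⊕0⊕1⊕0⊕0⊕0⊕0 = 1
Parity bit = 1 (so all 16 bits XOR to 0).

1111001010100001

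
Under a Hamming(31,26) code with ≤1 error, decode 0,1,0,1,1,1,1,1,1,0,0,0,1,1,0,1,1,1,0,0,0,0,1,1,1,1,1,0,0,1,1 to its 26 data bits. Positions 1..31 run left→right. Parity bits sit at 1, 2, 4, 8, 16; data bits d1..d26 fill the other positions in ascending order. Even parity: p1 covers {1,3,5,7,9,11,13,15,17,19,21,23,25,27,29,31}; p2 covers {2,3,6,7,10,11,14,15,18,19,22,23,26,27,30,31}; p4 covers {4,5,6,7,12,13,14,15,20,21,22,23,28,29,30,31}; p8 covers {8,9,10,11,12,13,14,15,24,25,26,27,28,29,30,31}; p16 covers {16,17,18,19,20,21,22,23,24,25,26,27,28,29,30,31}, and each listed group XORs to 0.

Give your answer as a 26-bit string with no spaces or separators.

00111000110110000111110011

s1 (pos 1,3,5,7,9,11,13,15,17,19,21,23,25,27,29,31): 0⊕0⊕1⊕1⊕1⊕0⊕1⊕0⊕1⊕0⊕0⊕1⊕1⊕1⊕0⊕1 = 1
s2 (pos 2,3,6,7,10,11,14,15,18,19,22,23,26,27,30,31): 1⊕0⊕1⊕1⊕0⊕0⊕1⊕0⊕1⊕0⊕0⊕1⊕1⊕1⊕1⊕1 = 0
s4 (pos 4,5,6,7,12,13,14,15,20,21,22,23,28,29,30,31): 1⊕1⊕1⊕1⊕0⊕1⊕1⊕0⊕0⊕0⊕0⊕1⊕0⊕0⊕1⊕1 = 1
s8 (pos 8,9,10,11,12,13,14,15,24,25,26,27,28,29,30,31): 1⊕1⊕0⊕0⊕0⊕1⊕1⊕0⊕1⊕1⊕1⊕1⊕0⊕0⊕1⊕1 = 0
s16 (pos 16,17,18,19,20,21,22,23,24,25,26,27,28,29,30,31): 1⊕1⊕1⊕0⊕0⊕0⊕0⊕1⊕1⊕1⊕1⊕1⊕0⊕0⊕1⊕1 = 0
Syndrome s16…s1 = 00101 → error at position 5.
Flip position 5: 0101111110001101110000111110011 → 0101011110001101110000111110011
Read data bits from positions 3,5,6,7,9,10,11,12,13,14,15,17,18,19,20,21,22,23,24,25,26,27,28,29,30,31: 00111000110110000111110011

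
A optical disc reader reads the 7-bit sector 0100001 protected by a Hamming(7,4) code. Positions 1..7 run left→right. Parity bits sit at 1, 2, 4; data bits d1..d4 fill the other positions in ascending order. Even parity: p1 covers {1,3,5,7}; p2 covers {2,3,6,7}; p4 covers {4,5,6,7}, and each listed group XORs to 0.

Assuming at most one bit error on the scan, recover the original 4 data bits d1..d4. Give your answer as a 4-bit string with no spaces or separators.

0101

s1 (pos 1,3,5,7): 0⊕0⊕0⊕1 = 1
s2 (pos 2,3,6,7): 1⊕0⊕0⊕1 = 0
s4 (pos 4,5,6,7): 0⊕0⊕0⊕1 = 1
Syndrome s4…s1 = 101 → error at position 5.
Flip position 5: 0100001 → 0100101
Read data bits from positions 3,5,6,7: 0101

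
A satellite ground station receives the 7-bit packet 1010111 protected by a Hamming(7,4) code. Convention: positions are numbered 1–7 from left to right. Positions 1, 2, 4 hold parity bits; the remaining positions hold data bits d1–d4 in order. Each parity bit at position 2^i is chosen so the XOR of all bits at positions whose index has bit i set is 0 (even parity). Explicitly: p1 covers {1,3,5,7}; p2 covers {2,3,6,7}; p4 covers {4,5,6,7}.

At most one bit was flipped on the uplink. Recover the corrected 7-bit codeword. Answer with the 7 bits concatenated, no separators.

s1 (pos 1,3,5,7): 1⊕1⊕1⊕1 = 0
s2 (pos 2,3,6,7): 0⊕1⊕1⊕1 = 1
s4 (pos 4,5,6,7): 0⊕1⊕1⊕1 = 1
Syndrome s4…s1 = 110 → error at position 6.
Flip position 6: 1010111 → 1010101

1010101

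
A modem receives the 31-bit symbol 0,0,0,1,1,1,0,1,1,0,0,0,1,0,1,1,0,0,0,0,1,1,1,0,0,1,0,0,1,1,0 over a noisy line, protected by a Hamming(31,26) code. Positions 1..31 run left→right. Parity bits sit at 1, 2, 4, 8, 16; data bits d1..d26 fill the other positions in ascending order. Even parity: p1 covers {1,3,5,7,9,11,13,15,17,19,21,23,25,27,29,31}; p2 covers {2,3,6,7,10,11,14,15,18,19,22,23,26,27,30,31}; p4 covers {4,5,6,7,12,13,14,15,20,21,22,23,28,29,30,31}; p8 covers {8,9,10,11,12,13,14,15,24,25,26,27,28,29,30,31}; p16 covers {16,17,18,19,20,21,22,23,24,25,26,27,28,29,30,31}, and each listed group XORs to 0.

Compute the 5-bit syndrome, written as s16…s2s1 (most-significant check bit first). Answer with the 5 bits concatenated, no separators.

11001

s1 (pos 1,3,5,7,9,11,13,15,17,19,21,23,25,27,29,31): 0⊕0⊕1⊕0⊕1⊕0⊕1⊕1⊕0⊕0⊕1⊕1⊕0⊕0⊕1⊕0 = 1
s2 (pos 2,3,6,7,10,11,14,15,18,19,22,23,26,27,30,31): 0⊕0⊕1⊕0⊕0⊕0⊕0⊕1⊕0⊕0⊕1⊕1⊕1⊕0⊕1⊕0 = 0
s4 (pos 4,5,6,7,12,13,14,15,20,21,22,23,28,29,30,31): 1⊕1⊕1⊕0⊕0⊕1⊕0⊕1⊕0⊕1⊕1⊕1⊕0⊕1⊕1⊕0 = 0
s8 (pos 8,9,10,11,12,13,14,15,24,25,26,27,28,29,30,31): 1⊕1⊕0⊕0⊕0⊕1⊕0⊕1⊕0⊕0⊕1⊕0⊕0⊕1⊕1⊕0 = 1
s16 (pos 16,17,18,19,20,21,22,23,24,25,26,27,28,29,30,31): 1⊕0⊕0⊕0⊕0⊕1⊕1⊕1⊕0⊕0⊕1⊕0⊕0⊕1⊕1⊕0 = 1
Syndrome s16…s1 = 11001 → error at position 25.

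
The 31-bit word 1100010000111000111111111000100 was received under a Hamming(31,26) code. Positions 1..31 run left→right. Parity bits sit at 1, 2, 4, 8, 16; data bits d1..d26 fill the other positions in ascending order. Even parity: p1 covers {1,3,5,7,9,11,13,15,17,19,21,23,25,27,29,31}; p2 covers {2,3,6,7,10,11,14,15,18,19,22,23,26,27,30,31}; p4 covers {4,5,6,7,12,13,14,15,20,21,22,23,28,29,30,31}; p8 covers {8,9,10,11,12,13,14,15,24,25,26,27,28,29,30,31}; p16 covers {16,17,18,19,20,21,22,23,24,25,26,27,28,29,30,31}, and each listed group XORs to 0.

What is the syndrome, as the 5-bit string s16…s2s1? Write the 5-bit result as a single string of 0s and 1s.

00011

s1 (pos 1,3,5,7,9,11,13,15,17,19,21,23,25,27,29,31): 1⊕0⊕0⊕0⊕0⊕1⊕1⊕0⊕1⊕1⊕1⊕1⊕1⊕0⊕1⊕0 = 1
s2 (pos 2,3,6,7,10,11,14,15,18,19,22,23,26,27,30,31): 1⊕0⊕1⊕0⊕0⊕1⊕0⊕0⊕1⊕1⊕1⊕1⊕0⊕0⊕0⊕0 = 1
s4 (pos 4,5,6,7,12,13,14,15,20,21,22,23,28,29,30,31): 0⊕0⊕1⊕0⊕1⊕1⊕0⊕0⊕1⊕1⊕1⊕1⊕0⊕1⊕0⊕0 = 0
s8 (pos 8,9,10,11,12,13,14,15,24,25,26,27,28,29,30,31): 0⊕0⊕0⊕1⊕1⊕1⊕0⊕0⊕1⊕1⊕0⊕0⊕0⊕1⊕0⊕0 = 0
s16 (pos 16,17,18,19,20,21,22,23,24,25,26,27,28,29,30,31): 0⊕1⊕1⊕1⊕1⊕1⊕1⊕1⊕1⊕1⊕0⊕0⊕0⊕1⊕0⊕0 = 0
Syndrome s16…s1 = 00011 → error at position 3.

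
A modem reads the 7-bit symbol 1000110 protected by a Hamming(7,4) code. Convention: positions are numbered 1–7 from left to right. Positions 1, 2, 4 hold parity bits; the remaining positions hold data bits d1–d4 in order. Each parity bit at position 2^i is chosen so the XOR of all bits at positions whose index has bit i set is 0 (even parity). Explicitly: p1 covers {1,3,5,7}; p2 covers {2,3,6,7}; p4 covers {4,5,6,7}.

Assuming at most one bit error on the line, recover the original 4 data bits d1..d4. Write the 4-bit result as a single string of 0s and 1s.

0110

s1 (pos 1,3,5,7): 1⊕0⊕1⊕0 = 0
s2 (pos 2,3,6,7): 0⊕0⊕1⊕0 = 1
s4 (pos 4,5,6,7): 0⊕1⊕1⊕0 = 0
Syndrome s4…s1 = 010 → error at position 2.
Flip position 2: 1000110 → 1100110
Read data bits from positions 3,5,6,7: 0110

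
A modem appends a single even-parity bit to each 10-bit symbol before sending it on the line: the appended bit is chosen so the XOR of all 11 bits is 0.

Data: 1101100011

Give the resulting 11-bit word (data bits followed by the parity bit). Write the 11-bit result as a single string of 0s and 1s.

XOR of the 10 data bits: 1⊕1⊕0⊕1⊕1⊕0⊕0⊕0⊕1⊕1 = 0
Parity bit = 0 (so all 11 bits XOR to 0).

11011000110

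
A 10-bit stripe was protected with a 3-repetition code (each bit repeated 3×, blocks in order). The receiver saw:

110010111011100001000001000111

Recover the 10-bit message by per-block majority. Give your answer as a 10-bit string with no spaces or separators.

Block 1 (110): 2 ones → 1
Block 2 (010): 1 one → 0
Block 3 (111): 3 ones → 1
Block 4 (011): 2 ones → 1
Block 5 (100): 1 one → 0
Block 6 (001): 1 one → 0
Block 7 (000): 0 ones → 0
Block 8 (001): 1 one → 0
Block 9 (000): 0 ones → 0
Block 10 (111): 3 ones → 1

1011000001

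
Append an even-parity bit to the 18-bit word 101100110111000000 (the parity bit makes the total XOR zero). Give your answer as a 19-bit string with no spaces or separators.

1011001101110000000

XOR of the 18 data bits: 1⊕0⊕1⊕1⊕0⊕0⊕1⊕1⊕0⊕1⊕1⊕1⊕0⊕0⊕0⊕0⊕0⊕0 = 0
Parity bit = 0 (so all 19 bits XOR to 0).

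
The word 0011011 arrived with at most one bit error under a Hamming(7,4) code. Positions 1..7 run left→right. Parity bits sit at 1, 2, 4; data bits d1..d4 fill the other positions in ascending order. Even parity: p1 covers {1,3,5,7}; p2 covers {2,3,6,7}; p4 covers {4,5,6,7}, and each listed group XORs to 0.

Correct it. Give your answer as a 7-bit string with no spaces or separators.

0011001

s1 (pos 1,3,5,7): 0⊕1⊕0⊕1 = 0
s2 (pos 2,3,6,7): 0⊕1⊕1⊕1 = 1
s4 (pos 4,5,6,7): 1⊕0⊕1⊕1 = 1
Syndrome s4…s1 = 110 → error at position 6.
Flip position 6: 0011011 → 0011001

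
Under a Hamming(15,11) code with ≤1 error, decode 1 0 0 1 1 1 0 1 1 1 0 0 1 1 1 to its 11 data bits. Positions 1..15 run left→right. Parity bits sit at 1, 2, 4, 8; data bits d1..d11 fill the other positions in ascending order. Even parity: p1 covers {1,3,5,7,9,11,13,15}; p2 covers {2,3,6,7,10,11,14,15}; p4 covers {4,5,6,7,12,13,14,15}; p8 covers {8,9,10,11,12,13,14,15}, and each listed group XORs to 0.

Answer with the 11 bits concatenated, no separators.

s1 (pos 1,3,5,7,9,11,13,15): 1⊕0⊕1⊕0⊕1⊕0⊕1⊕1 = 1
s2 (pos 2,3,6,7,10,11,14,15): 0⊕0⊕1⊕0⊕1⊕0⊕1⊕1 = 0
s4 (pos 4,5,6,7,12,13,14,15): 1⊕1⊕1⊕0⊕0⊕1⊕1⊕1 = 0
s8 (pos 8,9,10,11,12,13,14,15): 1⊕1⊕1⊕0⊕0⊕1⊕1⊕1 = 0
Syndrome s8…s1 = 0001 → error at position 1.
Flip position 1: 100111011100111 → 000111011100111
Read data bits from positions 3,5,6,7,9,10,11,12,13,14,15: 01101100111

01101100111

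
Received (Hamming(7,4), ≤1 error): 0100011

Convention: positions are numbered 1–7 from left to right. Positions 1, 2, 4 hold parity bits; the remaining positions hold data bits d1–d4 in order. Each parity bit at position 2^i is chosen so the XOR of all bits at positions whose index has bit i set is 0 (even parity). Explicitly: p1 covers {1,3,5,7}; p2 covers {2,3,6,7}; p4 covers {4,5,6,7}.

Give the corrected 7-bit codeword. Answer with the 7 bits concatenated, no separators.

0110011

s1 (pos 1,3,5,7): 0⊕0⊕0⊕1 = 1
s2 (pos 2,3,6,7): 1⊕0⊕1⊕1 = 1
s4 (pos 4,5,6,7): 0⊕0⊕1⊕1 = 0
Syndrome s4…s1 = 011 → error at position 3.
Flip position 3: 0100011 → 0110011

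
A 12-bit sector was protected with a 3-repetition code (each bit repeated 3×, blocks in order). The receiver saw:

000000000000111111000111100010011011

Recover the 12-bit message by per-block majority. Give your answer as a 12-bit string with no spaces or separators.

Block 1 (000): 0 ones → 0
Block 2 (000): 0 ones → 0
Block 3 (000): 0 ones → 0
Block 4 (000): 0 ones → 0
Block 5 (111): 3 ones → 1
Block 6 (111): 3 ones → 1
Block 7 (000): 0 ones → 0
Block 8 (111): 3 ones → 1
Block 9 (100): 1 one → 0
Block 10 (010): 1 one → 0
Block 11 (011): 2 ones → 1
Block 12 (011): 2 ones → 1

000011010011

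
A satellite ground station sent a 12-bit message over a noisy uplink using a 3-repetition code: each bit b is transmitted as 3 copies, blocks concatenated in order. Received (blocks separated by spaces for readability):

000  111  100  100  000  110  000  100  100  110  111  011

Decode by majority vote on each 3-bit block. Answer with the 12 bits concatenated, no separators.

010001000111

Block 1 (000): 0 ones → 0
Block 2 (111): 3 ones → 1
Block 3 (100): 1 one → 0
Block 4 (100): 1 one → 0
Block 5 (000): 0 ones → 0
Block 6 (110): 2 ones → 1
Block 7 (000): 0 ones → 0
Block 8 (100): 1 one → 0
Block 9 (100): 1 one → 0
Block 10 (110): 2 ones → 1
Block 11 (111): 3 ones → 1
Block 12 (011): 2 ones → 1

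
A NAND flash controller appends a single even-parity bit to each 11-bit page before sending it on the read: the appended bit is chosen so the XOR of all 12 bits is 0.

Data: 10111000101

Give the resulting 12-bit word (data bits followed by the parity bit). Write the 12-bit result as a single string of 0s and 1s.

XOR of the 11 data bits: 1⊕0⊕1⊕1⊕1⊕0⊕0⊕0⊕1⊕0⊕1 = 0
Parity bit = 0 (so all 12 bits XOR to 0).

101110001010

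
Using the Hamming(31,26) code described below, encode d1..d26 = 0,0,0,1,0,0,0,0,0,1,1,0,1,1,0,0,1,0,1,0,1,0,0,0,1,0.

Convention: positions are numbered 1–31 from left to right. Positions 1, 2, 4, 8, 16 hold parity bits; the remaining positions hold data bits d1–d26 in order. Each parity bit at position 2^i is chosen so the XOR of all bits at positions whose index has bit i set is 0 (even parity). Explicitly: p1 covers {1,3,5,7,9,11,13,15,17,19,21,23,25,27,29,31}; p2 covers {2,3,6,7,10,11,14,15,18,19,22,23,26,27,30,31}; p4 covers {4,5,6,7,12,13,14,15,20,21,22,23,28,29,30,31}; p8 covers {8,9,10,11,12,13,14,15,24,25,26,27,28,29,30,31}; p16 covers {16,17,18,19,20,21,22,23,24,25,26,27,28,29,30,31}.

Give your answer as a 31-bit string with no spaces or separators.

Place data at non-parity positions: p1 p2 0 p4 0 0 1 p8 0 0 0 0 0 1 1 p16 0 1 1 0 0 1 0 1 0 1 0 0 0 1 0
p1 (pos 1,3,5,7,9,11,13,15,17,19,21,23,25,27,29,31): XOR of data positions = 0⊕0⊕1⊕0⊕0⊕0⊕1⊕0⊕1⊕0⊕0⊕0⊕0⊕0⊕0 = 1
p2 (pos 2,3,6,7,10,11,14,15,18,19,22,23,26,27,30,31): XOR of data positions = 0⊕0⊕1⊕0⊕0⊕1⊕1⊕1⊕1⊕1⊕0⊕1⊕0⊕1⊕0 = 0
p4 (pos 4,5,6,7,12,13,14,15,20,21,22,23,28,29,30,31): XOR of data positions = 0⊕0⊕1⊕0⊕0⊕1⊕1⊕0⊕0⊕1⊕0⊕0⊕0⊕1⊕0 = 1
p8 (pos 8,9,10,11,12,13,14,15,24,25,26,27,28,29,30,31): XOR of data positions = 0⊕0⊕0⊕0⊕0⊕1⊕1⊕1⊕0⊕1⊕0⊕0⊕0⊕1⊕0 = 1
p16 (pos 16,17,18,19,20,21,22,23,24,25,26,27,28,29,30,31): XOR of data positions = 0⊕1⊕1⊕0⊕0⊕1⊕0⊕1⊕0⊕1⊕0⊕0⊕0⊕1⊕0 = 0
Codeword: 1001001100000110011001010100010

1001001100000110011001010100010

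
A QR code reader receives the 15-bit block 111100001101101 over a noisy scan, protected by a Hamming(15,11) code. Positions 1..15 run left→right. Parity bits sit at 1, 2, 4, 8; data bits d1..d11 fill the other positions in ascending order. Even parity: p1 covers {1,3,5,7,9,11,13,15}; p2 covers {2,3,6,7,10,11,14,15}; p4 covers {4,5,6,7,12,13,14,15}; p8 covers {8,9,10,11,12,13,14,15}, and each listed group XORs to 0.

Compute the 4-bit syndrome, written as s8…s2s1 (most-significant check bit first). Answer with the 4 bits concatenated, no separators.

1001

s1 (pos 1,3,5,7,9,11,13,15): 1⊕1⊕0⊕0⊕1⊕0⊕1⊕1 = 1
s2 (pos 2,3,6,7,10,11,14,15): 1⊕1⊕0⊕0⊕1⊕0⊕0⊕1 = 0
s4 (pos 4,5,6,7,12,13,14,15): 1⊕0⊕0⊕0⊕1⊕1⊕0⊕1 = 0
s8 (pos 8,9,10,11,12,13,14,15): 0⊕1⊕1⊕0⊕1⊕1⊕0⊕1 = 1
Syndrome s8…s1 = 1001 → error at position 9.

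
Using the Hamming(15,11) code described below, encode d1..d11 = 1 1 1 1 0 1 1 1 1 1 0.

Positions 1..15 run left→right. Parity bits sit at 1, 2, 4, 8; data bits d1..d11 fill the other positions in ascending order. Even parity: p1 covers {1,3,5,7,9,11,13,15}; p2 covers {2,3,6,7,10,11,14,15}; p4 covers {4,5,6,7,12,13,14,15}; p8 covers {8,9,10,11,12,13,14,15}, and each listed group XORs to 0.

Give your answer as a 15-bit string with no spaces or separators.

101011110111110

Place data at non-parity positions: p1 p2 1 p4 1 1 1 p8 0 1 1 1 1 1 0
p1 (pos 1,3,5,7,9,11,13,15): XOR of data positions = 1⊕1⊕1⊕0⊕1⊕1⊕0 = 1
p2 (pos 2,3,6,7,10,11,14,15): XOR of data positions = 1⊕1⊕1⊕1⊕1⊕1⊕0 = 0
p4 (pos 4,5,6,7,12,13,14,15): XOR of data positions = 1⊕1⊕1⊕1⊕1⊕1⊕0 = 0
p8 (pos 8,9,10,11,12,13,14,15): XOR of data positions = 0⊕1⊕1⊕1⊕1⊕1⊕0 = 1
Codeword: 101011110111110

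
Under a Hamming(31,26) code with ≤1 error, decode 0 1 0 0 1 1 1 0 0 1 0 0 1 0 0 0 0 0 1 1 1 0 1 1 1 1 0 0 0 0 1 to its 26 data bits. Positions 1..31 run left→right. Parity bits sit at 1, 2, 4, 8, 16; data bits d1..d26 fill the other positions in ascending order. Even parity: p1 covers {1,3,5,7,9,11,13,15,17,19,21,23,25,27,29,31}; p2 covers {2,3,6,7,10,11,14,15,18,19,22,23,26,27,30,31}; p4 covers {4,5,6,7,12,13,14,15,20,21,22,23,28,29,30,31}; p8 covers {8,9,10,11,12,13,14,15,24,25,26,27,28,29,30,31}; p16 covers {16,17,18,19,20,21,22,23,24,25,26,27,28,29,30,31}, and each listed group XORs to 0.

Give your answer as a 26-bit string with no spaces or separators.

s1 (pos 1,3,5,7,9,11,13,15,17,19,21,23,25,27,29,31): 0⊕0⊕1⊕1⊕0⊕0⊕1⊕0⊕0⊕1⊕1⊕1⊕1⊕0⊕0⊕1 = 0
s2 (pos 2,3,6,7,10,11,14,15,18,19,22,23,26,27,30,31): 1⊕0⊕1⊕1⊕1⊕0⊕0⊕0⊕0⊕1⊕0⊕1⊕1⊕0⊕0⊕1 = 0
s4 (pos 4,5,6,7,12,13,14,15,20,21,22,23,28,29,30,31): 0⊕1⊕1⊕1⊕0⊕1⊕0⊕0⊕1⊕1⊕0⊕1⊕0⊕0⊕0⊕1 = 0
s8 (pos 8,9,10,11,12,13,14,15,24,25,26,27,28,29,30,31): 0⊕0⊕1⊕0⊕0⊕1⊕0⊕0⊕1⊕1⊕1⊕0⊕0⊕0⊕0⊕1 = 0
s16 (pos 16,17,18,19,20,21,22,23,24,25,26,27,28,29,30,31): 0⊕0⊕0⊕1⊕1⊕1⊕0⊕1⊕1⊕1⊕1⊕0⊕0⊕0⊕0⊕1 = 0
Syndrome s16…s1 = 00000 → no error.
Read data bits from positions 3,5,6,7,9,10,11,12,13,14,15,17,18,19,20,21,22,23,24,25,26,27,28,29,30,31: 01110100100001110111100001

01110100100001110111100001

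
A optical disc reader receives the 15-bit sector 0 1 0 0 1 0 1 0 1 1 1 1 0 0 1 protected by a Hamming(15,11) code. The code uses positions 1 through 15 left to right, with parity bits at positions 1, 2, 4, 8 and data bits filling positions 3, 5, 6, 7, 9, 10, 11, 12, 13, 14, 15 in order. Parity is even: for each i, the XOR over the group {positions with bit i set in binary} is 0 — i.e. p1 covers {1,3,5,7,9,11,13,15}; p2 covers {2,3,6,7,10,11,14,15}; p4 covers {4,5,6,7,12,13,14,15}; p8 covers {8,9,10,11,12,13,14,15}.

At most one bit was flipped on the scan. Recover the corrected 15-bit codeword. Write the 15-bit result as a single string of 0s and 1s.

010010101101001

s1 (pos 1,3,5,7,9,11,13,15): 0⊕0⊕1⊕1⊕1⊕1⊕0⊕1 = 1
s2 (pos 2,3,6,7,10,11,14,15): 1⊕0⊕0⊕1⊕1⊕1⊕0⊕1 = 1
s4 (pos 4,5,6,7,12,13,14,15): 0⊕1⊕0⊕1⊕1⊕0⊕0⊕1 = 0
s8 (pos 8,9,10,11,12,13,14,15): 0⊕1⊕1⊕1⊕1⊕0⊕0⊕1 = 1
Syndrome s8…s1 = 1011 → error at position 11.
Flip position 11: 010010101111001 → 010010101101001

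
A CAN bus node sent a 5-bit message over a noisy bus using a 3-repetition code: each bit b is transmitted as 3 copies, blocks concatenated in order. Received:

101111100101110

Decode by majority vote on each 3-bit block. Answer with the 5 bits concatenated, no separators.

11011

Block 1 (101): 2 ones → 1
Block 2 (111): 3 ones → 1
Block 3 (100): 1 one → 0
Block 4 (101): 2 ones → 1
Block 5 (110): 2 ones → 1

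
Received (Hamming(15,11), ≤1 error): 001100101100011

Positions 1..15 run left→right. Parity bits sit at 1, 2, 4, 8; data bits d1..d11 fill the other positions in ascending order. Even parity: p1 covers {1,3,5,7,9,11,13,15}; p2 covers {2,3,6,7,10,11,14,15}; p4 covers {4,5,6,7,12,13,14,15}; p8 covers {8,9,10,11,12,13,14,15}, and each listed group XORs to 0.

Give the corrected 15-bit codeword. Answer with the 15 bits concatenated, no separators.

011100101100011

s1 (pos 1,3,5,7,9,11,13,15): 0⊕1⊕0⊕1⊕1⊕0⊕0⊕1 = 0
s2 (pos 2,3,6,7,10,11,14,15): 0⊕1⊕0⊕1⊕1⊕0⊕1⊕1 = 1
s4 (pos 4,5,6,7,12,13,14,15): 1⊕0⊕0⊕1⊕0⊕0⊕1⊕1 = 0
s8 (pos 8,9,10,11,12,13,14,15): 0⊕1⊕1⊕0⊕0⊕0⊕1⊕1 = 0
Syndrome s8…s1 = 0010 → error at position 2.
Flip position 2: 001100101100011 → 011100101100011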